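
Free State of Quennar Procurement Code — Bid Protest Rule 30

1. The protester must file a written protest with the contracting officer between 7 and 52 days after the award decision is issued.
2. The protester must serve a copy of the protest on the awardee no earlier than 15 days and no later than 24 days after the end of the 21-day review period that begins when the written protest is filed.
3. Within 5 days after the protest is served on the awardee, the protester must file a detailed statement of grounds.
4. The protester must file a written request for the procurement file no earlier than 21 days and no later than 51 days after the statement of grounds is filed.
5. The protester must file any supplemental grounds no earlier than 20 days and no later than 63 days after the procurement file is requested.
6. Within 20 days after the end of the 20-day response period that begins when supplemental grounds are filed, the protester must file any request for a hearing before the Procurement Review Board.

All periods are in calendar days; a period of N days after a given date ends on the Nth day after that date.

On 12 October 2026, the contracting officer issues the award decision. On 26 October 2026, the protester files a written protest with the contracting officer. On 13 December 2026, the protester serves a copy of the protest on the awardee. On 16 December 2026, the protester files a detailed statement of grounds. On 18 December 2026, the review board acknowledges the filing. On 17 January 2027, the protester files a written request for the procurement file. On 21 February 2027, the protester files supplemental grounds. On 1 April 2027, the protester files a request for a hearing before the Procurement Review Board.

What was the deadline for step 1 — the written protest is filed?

Step 1 runs from 12 October 2026, when the award decision is issued. The window is 7–52 days after 12 October 2026; it closes on 3 December 2026.

3 December 2026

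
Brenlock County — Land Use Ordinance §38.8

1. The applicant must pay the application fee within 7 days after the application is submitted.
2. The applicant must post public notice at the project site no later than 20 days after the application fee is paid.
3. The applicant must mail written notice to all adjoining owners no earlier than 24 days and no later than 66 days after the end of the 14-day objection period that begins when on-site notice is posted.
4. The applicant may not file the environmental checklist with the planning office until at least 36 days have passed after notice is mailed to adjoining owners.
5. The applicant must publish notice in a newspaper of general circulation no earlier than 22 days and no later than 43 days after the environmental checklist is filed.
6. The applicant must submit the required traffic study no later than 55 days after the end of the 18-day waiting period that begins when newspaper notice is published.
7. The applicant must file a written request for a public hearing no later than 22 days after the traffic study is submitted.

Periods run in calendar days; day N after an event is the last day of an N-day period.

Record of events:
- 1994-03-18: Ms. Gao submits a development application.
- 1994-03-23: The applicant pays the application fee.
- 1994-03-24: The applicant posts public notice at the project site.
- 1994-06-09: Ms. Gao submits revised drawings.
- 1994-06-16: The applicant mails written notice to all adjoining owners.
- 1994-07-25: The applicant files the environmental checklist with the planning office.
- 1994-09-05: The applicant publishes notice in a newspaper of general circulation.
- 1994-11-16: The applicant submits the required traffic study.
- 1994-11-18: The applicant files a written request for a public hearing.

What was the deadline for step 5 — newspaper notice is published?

Step 5 runs from 1994-07-25, when the environmental checklist is filed. The window is 22–43 days after 1994-07-25; it closes on 1994-09-06.

1994-09-06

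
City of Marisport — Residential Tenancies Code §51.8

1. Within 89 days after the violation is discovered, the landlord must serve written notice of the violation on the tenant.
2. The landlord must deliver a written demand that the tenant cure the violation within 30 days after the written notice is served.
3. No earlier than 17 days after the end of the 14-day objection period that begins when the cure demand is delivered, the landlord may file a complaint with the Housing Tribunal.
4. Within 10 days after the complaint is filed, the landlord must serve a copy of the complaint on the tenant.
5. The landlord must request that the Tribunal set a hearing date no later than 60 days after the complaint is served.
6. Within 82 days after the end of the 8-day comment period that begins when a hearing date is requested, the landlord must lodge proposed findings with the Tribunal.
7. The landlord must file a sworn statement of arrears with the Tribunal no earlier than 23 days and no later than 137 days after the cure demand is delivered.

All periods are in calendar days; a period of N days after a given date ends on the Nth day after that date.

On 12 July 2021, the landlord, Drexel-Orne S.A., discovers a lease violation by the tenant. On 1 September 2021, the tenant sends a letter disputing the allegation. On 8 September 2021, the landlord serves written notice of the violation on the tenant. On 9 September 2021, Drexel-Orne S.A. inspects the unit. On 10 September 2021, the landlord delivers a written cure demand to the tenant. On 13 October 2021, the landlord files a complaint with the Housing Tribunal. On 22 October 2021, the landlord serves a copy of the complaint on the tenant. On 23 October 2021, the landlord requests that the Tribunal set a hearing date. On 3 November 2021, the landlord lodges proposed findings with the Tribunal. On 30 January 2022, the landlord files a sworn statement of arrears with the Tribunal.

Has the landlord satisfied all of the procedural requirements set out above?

No

Step 1: 89 days after 12 July 2021 (when the violation is discovered) is 9 October 2021; done 8 September 2021 — timely.
Step 2: 30 days after 8 September 2021 (when the written notice is served) is 8 October 2021; completed 10 September 2021, before the deadline.
Step 3: the earliest permitted date is 17 days after 24 September 2021 (end of the 14-day objection period, which began when the cure demand is delivered on 10 September 2021), i.e. 11 October 2021; done 13 October 2021 — permitted.
Step 4: 10 days after 13 October 2021 (when the complaint is filed) is 23 October 2021; completed 22 October 2021, before the deadline.
Step 5: 60 days after 22 October 2021 (when the complaint is served) is 21 December 2021; done 23 October 2021 — timely.
Step 6: 82 days after 31 October 2021 (end of the 8-day comment period, which began when a hearing date is requested on 23 October 2021) is 21 January 2022; 3 November 2021 is within that limit.
Step 7: the window is 23–137 days after 10 September 2021 (when the cure demand is delivered), so 3 October 2021 through 25 January 2022; done 30 January 2022 — 5 days after the window closed.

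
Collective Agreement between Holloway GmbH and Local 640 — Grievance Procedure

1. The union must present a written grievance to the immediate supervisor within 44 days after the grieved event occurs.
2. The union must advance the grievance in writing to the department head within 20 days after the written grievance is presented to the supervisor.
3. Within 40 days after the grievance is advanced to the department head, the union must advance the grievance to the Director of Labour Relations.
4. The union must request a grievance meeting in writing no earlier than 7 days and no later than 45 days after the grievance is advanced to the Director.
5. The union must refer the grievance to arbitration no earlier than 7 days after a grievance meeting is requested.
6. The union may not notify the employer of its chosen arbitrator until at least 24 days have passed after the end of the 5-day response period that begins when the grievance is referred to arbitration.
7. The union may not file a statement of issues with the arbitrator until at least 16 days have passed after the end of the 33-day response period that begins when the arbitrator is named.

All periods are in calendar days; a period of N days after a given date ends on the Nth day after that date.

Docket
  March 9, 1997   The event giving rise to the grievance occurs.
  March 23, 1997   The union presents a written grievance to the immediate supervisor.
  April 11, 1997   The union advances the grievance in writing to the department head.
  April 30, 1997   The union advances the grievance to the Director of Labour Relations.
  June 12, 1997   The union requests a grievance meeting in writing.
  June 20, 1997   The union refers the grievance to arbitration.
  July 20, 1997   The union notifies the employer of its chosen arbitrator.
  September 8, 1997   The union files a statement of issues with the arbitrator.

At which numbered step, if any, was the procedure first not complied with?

Step 1: 44 days after March 9, 1997 (when the grieved event occurs) is April 22, 1997; March 23, 1997 is within that limit.
Step 2: 20 days after March 23, 1997 (when the written grievance is presented to the supervisor) is April 12, 1997; done April 11, 1997 — timely.
Step 3: 40 days after April 11, 1997 (when the grievance is advanced to the department head) is May 21, 1997; completed April 30, 1997, before the deadline.
Step 4: the window is 7–45 days after April 30, 1997 (when the grievance is advanced to the Director), so May 7, 1997 through June 14, 1997; June 12, 1997 falls inside that range.
Step 5: the earliest permitted date is 7 days after June 12, 1997 (when a grievance meeting is requested), i.e. June 19, 1997; June 20, 1997 is on or after that date.
Step 6: the earliest permitted date is 24 days after June 25, 1997 (end of the 5-day response period, which began when the grievance is referred to arbitration on June 20, 1997), i.e. July 19, 1997; done July 20, 1997, after the minimum wait.
Step 7: the earliest permitted date is 16 days after August 22, 1997 (end of the 33-day response period, which began when the arbitrator is named on July 20, 1997), i.e. September 7, 1997; September 8, 1997 is on or after that date.

None — every step was satisfied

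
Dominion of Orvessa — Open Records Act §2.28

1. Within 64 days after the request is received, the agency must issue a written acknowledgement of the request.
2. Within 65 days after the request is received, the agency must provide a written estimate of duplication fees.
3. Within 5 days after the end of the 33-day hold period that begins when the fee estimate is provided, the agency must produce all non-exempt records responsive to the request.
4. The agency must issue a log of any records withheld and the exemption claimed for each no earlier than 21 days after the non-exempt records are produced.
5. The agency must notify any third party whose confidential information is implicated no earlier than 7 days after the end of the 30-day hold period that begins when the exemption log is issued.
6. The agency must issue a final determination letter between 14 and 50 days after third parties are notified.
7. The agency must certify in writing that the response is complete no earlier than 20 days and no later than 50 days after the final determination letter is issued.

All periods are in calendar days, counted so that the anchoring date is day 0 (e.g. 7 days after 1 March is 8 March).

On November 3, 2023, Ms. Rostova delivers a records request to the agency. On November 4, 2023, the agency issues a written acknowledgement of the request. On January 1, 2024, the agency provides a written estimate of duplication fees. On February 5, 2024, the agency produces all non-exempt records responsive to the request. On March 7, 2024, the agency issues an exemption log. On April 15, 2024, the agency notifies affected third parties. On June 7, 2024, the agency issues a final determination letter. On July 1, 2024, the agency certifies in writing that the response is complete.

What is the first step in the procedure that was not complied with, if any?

Step 1 — counting 64 days from November 3, 2023 (when the request is received) gives a deadline of January 6, 2024; November 4, 2023 is within that limit.
Step 2 — counting 65 days from November 3, 2023 (when the request is received) gives a deadline of January 7, 2024; done January 1, 2024 — timely.
Step 3 — counting 5 days from February 3, 2024 (end of the 33-day hold period, which began when the fee estimate is provided on January 1, 2024) gives a deadline of February 8, 2024; done February 5, 2024 — timely.
Step 4 — must wait 21 days from February 5, 2024 (when the non-exempt records are produced), so not before February 26, 2024; done March 7, 2024, after the minimum wait.
Step 5 — must wait 7 days from April 6, 2024 (end of the 30-day hold period, which began when the exemption log is issued on March 7, 2024), so not before April 13, 2024; April 15, 2024 is on or after that date.
Step 6 — 14 and 50 days from April 15, 2024 (when third parties are notified) are April 29, 2024 and June 4, 2024 respectively; done June 7, 2024 — 3 days after the window closed.

Step 6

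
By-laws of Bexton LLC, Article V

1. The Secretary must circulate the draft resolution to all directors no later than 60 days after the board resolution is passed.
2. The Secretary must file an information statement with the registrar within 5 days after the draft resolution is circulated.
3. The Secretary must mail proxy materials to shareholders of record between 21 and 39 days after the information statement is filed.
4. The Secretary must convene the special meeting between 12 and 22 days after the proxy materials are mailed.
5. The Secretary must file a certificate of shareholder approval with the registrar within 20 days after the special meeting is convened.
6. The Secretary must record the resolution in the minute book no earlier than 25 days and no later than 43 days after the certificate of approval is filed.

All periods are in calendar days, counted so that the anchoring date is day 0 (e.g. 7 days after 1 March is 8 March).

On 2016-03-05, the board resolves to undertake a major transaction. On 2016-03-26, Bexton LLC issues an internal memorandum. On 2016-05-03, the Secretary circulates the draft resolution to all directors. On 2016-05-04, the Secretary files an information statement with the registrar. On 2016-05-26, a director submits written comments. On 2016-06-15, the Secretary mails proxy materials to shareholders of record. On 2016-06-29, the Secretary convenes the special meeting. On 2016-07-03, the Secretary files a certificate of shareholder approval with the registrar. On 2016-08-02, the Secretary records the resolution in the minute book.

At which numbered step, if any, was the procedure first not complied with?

Step 3

Step 1 — counting 60 days from 2016-03-05 (when the board resolution is passed) gives a deadline of 2016-05-04; completed 2016-05-03, before the deadline.
Step 2 — counting 5 days from 2016-05-03 (when the draft resolution is circulated) gives a deadline of 2016-05-08; completed 2016-05-04, before the deadline.
Step 3 — 21 and 39 days from 2016-05-04 (when the information statement is filed) are 2016-05-25 and 2016-06-12 respectively; done 2016-06-15 — 3 days after the window closed.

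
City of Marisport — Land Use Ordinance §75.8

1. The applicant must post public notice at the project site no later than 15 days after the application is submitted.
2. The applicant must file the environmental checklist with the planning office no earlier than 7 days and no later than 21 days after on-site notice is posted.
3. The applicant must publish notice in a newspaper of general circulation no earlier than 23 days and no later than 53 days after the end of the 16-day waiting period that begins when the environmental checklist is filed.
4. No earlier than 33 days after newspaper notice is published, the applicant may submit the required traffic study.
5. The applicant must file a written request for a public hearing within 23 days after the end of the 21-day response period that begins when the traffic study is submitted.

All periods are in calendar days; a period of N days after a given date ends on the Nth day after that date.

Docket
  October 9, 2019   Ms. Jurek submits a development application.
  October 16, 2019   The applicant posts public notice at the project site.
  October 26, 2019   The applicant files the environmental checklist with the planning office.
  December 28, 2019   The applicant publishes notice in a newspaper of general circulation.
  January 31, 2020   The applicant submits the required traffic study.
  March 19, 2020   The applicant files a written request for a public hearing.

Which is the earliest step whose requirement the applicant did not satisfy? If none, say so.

Step 5

(1) due by October 9, 2019 + 15 days = October 24, 2019; October 16, 2019 is within that limit.
(2) the permitted window runs from October 16, 2019 + 7 = October 23, 2019 to October 16, 2019 + 21 = November 6, 2019; October 26, 2019 falls inside that range.
(3) the permitted window runs from November 11, 2019 + 23 = December 4, 2019 to November 11, 2019 + 53 = January 3, 2020; done December 28, 2019, which is between those dates.
(4) permitted from December 28, 2019 + 33 days = January 30, 2020 onward; done January 31, 2020, after the minimum wait.
(5) due by February 21, 2020 + 23 days = March 15, 2020; done March 19, 2020 — 4 days late.
The procedure was therefore not followed at step 5.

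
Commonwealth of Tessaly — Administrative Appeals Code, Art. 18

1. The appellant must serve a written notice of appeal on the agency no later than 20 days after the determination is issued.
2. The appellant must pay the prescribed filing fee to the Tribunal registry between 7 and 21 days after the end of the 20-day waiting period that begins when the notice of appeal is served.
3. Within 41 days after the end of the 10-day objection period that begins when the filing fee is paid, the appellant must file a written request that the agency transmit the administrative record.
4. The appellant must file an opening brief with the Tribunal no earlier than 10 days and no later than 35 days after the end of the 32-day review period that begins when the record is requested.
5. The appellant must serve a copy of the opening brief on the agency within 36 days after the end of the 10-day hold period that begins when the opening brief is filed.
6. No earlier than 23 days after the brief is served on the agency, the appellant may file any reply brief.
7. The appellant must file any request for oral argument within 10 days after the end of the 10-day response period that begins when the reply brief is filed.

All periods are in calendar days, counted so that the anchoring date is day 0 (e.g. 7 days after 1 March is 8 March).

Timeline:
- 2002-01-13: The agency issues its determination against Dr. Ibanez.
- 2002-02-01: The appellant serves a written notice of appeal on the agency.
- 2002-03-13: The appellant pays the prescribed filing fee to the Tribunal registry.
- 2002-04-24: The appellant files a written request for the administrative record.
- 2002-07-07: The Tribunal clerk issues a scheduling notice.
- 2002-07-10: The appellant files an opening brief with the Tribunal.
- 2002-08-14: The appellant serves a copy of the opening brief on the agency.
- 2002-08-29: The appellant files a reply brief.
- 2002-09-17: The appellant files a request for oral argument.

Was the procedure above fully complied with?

Step 1 — counting 20 days from 2002-01-13 (when the determination is issued) gives a deadline of 2002-02-02; 2002-02-01 is within that limit.
Step 2 — 7 and 21 days from 2002-02-21 (end of the 20-day waiting period, which began when the notice of appeal is served on 2002-02-01) are 2002-02-28 and 2002-03-14 respectively; done 2002-03-13, which is between those dates.
Step 3 — counting 41 days from 2002-03-23 (end of the 10-day objection period, which began when the filing fee is paid on 2002-03-13) gives a deadline of 2002-05-03; done 2002-04-24 — timely.
Step 4 — 10 and 35 days from 2002-05-26 (end of the 32-day review period, which began when the record is requested on 2002-04-24) are 2002-06-05 and 2002-06-30 respectively; 2002-07-10 is 10 days past the end of the window.
The analysis stops there.

No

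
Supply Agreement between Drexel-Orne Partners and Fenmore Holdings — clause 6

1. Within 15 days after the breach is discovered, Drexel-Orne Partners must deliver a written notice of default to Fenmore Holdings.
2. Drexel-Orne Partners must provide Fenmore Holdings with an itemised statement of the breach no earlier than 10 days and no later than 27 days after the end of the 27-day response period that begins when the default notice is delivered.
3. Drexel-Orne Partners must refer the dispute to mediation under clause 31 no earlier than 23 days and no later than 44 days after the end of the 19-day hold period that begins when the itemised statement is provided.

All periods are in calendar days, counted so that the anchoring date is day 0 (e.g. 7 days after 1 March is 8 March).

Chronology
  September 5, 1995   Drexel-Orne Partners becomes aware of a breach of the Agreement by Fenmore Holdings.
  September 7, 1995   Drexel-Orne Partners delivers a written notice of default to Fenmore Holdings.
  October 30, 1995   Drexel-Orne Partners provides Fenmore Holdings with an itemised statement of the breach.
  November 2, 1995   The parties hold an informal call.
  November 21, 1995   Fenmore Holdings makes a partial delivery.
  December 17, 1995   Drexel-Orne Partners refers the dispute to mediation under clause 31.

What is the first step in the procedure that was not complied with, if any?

Step 1 — counting 15 days from September 5, 1995 (when the breach is discovered) gives a deadline of September 20, 1995; September 7, 1995 is within that limit.
Step 2 — 10 and 27 days from October 4, 1995 (end of the 27-day response period, which began when the default notice is delivered on September 7, 1995) are October 14, 1995 and October 31, 1995 respectively; done October 30, 1995, which is between those dates.
Step 3 — 23 and 44 days from November 18, 1995 (end of the 19-day hold period, which began when the itemised statement is provided on October 30, 1995) are December 11, 1995 and January 1, 1996 respectively; done December 17, 1995 — within the window.

None — every step was satisfied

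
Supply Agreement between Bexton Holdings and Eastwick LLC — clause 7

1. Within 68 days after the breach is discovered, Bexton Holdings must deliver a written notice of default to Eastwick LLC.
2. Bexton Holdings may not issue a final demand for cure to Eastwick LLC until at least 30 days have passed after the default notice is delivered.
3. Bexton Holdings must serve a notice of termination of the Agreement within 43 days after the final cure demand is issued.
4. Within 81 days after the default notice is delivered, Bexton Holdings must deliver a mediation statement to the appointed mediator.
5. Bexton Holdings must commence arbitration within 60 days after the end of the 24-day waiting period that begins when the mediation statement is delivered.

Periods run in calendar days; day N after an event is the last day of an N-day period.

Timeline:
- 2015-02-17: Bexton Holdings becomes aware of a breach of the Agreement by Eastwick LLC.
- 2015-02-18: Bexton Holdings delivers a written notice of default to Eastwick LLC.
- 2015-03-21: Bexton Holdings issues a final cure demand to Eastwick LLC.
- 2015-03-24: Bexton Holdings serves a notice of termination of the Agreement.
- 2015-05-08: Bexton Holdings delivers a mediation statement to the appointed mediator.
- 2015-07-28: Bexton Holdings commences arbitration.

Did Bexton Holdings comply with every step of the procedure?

Yes

(1) due by 2015-02-17 + 68 days = 2015-04-26; completed 2015-02-18, before the deadline.
(2) permitted from 2015-02-18 + 30 days = 2015-03-20 onward; 2015-03-21 is on or after that date.
(3) due by 2015-03-21 + 43 days = 2015-05-03; 2015-03-24 is within that limit.
(4) due by 2015-02-18 + 81 days = 2015-05-10; 2015-05-08 is within that limit.
(5) due by 2015-06-01 + 60 days = 2015-07-31; done 2015-07-28 — timely.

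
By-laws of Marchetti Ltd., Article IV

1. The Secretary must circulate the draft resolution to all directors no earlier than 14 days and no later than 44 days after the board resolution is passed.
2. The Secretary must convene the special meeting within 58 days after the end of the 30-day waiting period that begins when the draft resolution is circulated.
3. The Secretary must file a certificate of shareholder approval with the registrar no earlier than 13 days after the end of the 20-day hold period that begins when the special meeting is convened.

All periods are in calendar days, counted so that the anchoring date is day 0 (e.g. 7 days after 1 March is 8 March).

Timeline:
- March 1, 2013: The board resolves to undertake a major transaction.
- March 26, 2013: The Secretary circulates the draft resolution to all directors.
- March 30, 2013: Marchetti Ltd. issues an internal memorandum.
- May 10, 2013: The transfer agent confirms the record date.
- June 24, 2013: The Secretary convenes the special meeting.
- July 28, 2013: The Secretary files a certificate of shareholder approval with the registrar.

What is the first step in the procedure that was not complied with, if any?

Step 1 — 14 and 44 days from March 1, 2013 (when the board resolution is passed) are March 15, 2013 and April 14, 2013 respectively; done March 26, 2013, which is between those dates.
Step 2 — counting 58 days from April 25, 2013 (end of the 30-day waiting period, which began when the draft resolution is circulated on March 26, 2013) gives a deadline of June 22, 2013; done June 24, 2013 — 2 days late.
That is the first point of non-compliance.

Step 2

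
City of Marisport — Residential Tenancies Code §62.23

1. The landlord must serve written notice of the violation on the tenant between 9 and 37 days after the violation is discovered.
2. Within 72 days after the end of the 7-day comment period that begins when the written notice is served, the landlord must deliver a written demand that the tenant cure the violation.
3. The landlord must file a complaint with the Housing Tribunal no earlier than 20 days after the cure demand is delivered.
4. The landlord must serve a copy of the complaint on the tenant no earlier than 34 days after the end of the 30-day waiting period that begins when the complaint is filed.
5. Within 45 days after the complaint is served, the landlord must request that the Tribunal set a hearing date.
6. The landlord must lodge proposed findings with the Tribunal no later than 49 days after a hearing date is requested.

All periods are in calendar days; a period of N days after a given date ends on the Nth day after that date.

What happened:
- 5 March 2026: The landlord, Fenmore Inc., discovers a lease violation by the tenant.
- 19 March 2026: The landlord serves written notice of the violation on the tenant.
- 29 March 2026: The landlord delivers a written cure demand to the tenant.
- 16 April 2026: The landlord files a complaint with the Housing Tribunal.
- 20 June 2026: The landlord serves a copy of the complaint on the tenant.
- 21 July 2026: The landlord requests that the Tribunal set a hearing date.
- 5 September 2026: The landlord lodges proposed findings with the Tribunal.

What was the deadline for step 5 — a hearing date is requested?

4 August 2026

Step 5 runs from 20 June 2026, when the complaint is served. 45 days after 20 June 2026 is 4 August 2026.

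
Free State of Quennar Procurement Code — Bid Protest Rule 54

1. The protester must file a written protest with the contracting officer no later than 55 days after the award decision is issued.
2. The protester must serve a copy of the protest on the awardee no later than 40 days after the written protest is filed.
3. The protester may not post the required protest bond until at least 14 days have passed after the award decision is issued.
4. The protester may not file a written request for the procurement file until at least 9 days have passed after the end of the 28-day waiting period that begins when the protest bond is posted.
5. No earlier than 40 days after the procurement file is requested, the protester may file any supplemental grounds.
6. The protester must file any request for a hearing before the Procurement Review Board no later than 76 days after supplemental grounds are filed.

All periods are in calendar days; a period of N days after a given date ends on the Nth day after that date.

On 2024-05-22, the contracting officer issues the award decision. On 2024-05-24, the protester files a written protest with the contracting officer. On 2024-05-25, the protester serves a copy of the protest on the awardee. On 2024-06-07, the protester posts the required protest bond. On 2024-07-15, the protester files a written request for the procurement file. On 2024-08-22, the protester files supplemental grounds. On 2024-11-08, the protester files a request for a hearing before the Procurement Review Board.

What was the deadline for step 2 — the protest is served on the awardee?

2024-07-03

Step 2 runs from 2024-05-24, when the written protest is filed. 40 days after 2024-05-24 is 2024-07-03.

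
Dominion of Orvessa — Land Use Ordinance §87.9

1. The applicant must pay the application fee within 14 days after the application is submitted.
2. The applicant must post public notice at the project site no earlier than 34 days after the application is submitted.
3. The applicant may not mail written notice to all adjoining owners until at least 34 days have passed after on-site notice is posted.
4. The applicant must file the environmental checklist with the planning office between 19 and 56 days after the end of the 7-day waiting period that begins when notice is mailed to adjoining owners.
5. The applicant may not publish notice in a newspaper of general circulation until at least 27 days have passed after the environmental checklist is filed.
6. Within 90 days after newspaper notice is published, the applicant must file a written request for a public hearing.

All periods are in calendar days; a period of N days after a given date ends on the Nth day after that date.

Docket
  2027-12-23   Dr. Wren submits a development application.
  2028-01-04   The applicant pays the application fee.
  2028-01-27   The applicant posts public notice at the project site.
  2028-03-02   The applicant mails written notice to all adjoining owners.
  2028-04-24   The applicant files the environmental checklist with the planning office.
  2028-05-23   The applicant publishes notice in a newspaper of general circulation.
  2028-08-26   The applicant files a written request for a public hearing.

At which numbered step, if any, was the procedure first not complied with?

Step 6

Step 1 — counting 14 days from 2027-12-23 (when the application is submitted) gives a deadline of 2028-01-06; done 2028-01-04 — timely.
Step 2 — must wait 34 days from 2027-12-23 (when the application is submitted), so not before 2028-01-26; done 2028-01-27 — permitted.
Step 3 — must wait 34 days from 2028-01-27 (when on-site notice is posted), so not before 2028-03-01; done 2028-03-02, after the minimum wait.
Step 4 — 19 and 56 days from 2028-03-09 (end of the 7-day waiting period, which began when notice is mailed to adjoining owners on 2028-03-02) are 2028-03-28 and 2028-05-04 respectively; 2028-04-24 falls inside that range.
Step 5 — must wait 27 days from 2028-04-24 (when the environmental checklist is filed), so not before 2028-05-21; 2028-05-23 is on or after that date.
Step 6 — counting 90 days from 2028-05-23 (when newspaper notice is published) gives a deadline of 2028-08-21; 2028-08-26 misses that deadline by 5 days.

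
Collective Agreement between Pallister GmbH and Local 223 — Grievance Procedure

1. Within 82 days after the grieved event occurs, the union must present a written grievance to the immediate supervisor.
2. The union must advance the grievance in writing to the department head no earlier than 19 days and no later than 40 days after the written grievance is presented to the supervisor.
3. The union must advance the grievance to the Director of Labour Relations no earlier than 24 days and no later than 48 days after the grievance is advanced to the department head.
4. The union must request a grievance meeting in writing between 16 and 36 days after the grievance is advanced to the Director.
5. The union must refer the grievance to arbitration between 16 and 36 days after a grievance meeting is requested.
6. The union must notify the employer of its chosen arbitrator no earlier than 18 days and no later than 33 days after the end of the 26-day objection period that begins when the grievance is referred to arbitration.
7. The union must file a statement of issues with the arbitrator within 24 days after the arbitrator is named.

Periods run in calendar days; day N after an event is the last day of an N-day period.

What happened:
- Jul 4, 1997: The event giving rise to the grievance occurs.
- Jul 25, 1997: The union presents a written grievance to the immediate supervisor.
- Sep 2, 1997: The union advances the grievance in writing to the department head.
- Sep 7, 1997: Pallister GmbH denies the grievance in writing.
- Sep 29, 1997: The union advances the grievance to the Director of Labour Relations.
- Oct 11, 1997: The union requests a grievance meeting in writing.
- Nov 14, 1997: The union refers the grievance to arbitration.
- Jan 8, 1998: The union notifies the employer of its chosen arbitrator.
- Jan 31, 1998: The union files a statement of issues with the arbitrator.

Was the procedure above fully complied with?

No

Step 1: 82 days after Jul 4, 1997 (when the grieved event occurs) is Sep 24, 1997; done Jul 25, 1997 — timely.
Step 2: the window is 19–40 days after Jul 25, 1997 (when the written grievance is presented to the supervisor), so Aug 13, 1997 through Sep 3, 1997; Sep 2, 1997 falls inside that range.
Step 3: the window is 24–48 days after Sep 2, 1997 (when the grievance is advanced to the department head), so Sep 26, 1997 through Oct 20, 1997; done Sep 29, 1997, which is between those dates.
Step 4: the window is 16–36 days after Sep 29, 1997 (when the grievance is advanced to the Director), so Oct 15, 1997 through Nov 4, 1997; Oct 11, 1997 is 4 days too early.
The procedure was therefore not followed at step 4.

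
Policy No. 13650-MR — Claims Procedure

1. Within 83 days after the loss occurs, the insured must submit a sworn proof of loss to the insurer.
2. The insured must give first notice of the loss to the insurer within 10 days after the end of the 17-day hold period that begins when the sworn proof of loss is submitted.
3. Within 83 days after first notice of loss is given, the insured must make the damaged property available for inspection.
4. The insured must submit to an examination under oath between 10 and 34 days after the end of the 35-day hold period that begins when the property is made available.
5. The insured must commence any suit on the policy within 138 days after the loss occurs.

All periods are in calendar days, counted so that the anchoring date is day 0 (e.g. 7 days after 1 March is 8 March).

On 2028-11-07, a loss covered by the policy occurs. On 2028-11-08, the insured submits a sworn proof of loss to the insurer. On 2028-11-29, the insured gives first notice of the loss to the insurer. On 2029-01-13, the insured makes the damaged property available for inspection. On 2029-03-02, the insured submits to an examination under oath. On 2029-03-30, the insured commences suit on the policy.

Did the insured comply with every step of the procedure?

No

Step 1 — counting 83 days from 2028-11-07 (when the loss occurs) gives a deadline of 2029-01-29; 2028-11-08 is within that limit.
Step 2 — counting 10 days from 2028-11-25 (end of the 17-day hold period, which began when the sworn proof of loss is submitted on 2028-11-08) gives a deadline of 2028-12-05; completed 2028-11-29, before the deadline.
Step 3 — counting 83 days from 2028-11-29 (when first notice of loss is given) gives a deadline of 2029-02-20; done 2029-01-13 — timely.
Step 4 — 10 and 34 days from 2029-02-17 (end of the 35-day hold period, which began when the property is made available on 2029-01-13) are 2029-02-27 and 2029-03-23 respectively; 2029-03-02 falls inside that range.
Step 5 — counting 138 days from 2028-11-07 (when the loss occurs) gives a deadline of 2029-03-25; 2029-03-30 misses that deadline by 5 days.
That is the first point of non-compliance.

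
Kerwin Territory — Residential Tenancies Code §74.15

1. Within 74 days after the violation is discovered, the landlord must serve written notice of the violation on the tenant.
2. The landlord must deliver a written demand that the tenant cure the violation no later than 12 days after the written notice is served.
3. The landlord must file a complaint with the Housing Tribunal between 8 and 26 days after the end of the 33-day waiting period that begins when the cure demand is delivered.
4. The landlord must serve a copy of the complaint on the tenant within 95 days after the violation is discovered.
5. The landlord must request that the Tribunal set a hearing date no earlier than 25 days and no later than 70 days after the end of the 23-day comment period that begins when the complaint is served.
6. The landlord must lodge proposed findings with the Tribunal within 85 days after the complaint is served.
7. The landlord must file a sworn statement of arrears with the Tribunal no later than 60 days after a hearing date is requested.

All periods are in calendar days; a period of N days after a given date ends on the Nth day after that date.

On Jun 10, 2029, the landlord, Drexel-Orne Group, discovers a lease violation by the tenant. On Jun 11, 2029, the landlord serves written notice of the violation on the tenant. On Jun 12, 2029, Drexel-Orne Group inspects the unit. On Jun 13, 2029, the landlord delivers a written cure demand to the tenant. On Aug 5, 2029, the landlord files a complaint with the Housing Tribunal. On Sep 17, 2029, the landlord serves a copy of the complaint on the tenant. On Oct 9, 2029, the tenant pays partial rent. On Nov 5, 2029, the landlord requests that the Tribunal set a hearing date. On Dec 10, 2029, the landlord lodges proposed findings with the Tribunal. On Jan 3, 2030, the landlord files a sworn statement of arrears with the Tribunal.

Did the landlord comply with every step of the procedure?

No

Step 1 — counting 74 days from Jun 10, 2029 (when the violation is discovered) gives a deadline of Aug 23, 2029; completed Jun 11, 2029, before the deadline.
Step 2 — counting 12 days from Jun 11, 2029 (when the written notice is served) gives a deadline of Jun 23, 2029; completed Jun 13, 2029, before the deadline.
Step 3 — 8 and 26 days from Jul 16, 2029 (end of the 33-day waiting period, which began when the cure demand is delivered on Jun 13, 2029) are Jul 24, 2029 and Aug 11, 2029 respectively; Aug 5, 2029 falls inside that range.
Step 4 — counting 95 days from Jun 10, 2029 (when the violation is discovered) gives a deadline of Sep 13, 2029; done Sep 17, 2029 — 4 days late.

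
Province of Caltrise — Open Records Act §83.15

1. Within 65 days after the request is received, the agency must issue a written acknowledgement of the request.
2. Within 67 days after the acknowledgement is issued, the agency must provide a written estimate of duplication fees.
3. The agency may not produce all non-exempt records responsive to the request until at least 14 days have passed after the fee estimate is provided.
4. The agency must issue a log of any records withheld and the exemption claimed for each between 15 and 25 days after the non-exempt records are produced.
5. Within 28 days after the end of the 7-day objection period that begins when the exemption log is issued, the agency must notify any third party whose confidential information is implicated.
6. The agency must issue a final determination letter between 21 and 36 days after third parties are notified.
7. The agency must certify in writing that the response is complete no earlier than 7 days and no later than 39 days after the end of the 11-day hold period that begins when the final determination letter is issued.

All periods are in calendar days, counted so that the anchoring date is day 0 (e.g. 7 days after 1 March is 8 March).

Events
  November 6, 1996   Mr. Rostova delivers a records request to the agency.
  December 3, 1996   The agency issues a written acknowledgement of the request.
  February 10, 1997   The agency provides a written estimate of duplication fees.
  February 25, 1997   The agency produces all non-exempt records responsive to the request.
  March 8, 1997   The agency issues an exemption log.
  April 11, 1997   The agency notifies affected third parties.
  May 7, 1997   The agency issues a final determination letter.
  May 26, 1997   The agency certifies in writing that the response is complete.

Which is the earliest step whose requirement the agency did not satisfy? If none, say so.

Step 1 — counting 65 days from November 6, 1996 (when the request is received) gives a deadline of January 10, 1997; December 3, 1996 is within that limit.
Step 2 — counting 67 days from December 3, 1996 (when the acknowledgement is issued) gives a deadline of February 8, 1997; done February 10, 1997 — 2 days late.
That is the first point of non-compliance.

Step 2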